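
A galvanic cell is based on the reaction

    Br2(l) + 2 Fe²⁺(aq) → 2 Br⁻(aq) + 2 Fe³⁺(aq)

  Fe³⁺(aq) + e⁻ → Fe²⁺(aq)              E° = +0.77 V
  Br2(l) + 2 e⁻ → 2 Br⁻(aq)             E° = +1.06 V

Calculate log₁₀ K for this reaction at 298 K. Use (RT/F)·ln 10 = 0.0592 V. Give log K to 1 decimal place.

log K = 9.8

The Br₂/Br⁻ couple is reduced (cathode); E°cell = +1.06 − (+0.77) = +0.29 V with n = 2.
At equilibrium E = 0, so log K = nE°cell / 0.0592 = (2)(+0.29) / 0.0592 = 9.8.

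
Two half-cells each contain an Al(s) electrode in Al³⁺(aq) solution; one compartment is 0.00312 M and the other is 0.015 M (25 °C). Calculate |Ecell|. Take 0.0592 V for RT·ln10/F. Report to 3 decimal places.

0.013 V

For a concentration cell E°cell = 0, since both electrodes use the same couple.
The compartment with the higher Al³⁺(aq) concentration (0.015 M) acts as the cathode; ions are reduced there and produced at the dilute (0.00312 M) anode.
With n = 3, Ecell = −(0.0592/3)·log([dilute]/[conc]) = −(0.0592/3)·log(0.00312/0.015) = +0.013 V.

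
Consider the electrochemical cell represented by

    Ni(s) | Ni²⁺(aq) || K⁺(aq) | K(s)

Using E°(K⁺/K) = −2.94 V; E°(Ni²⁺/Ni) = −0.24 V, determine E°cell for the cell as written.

−2.70 V

By convention the left-hand electrode in cell notation is the anode (oxidation) and the right-hand electrode is the cathode (reduction).
E°cell = E°(right) − E°(left) = −2.94 − (−0.24) = −2.70 V.
The negative sign shows that, as written, the cell would require an external voltage to drive the reaction.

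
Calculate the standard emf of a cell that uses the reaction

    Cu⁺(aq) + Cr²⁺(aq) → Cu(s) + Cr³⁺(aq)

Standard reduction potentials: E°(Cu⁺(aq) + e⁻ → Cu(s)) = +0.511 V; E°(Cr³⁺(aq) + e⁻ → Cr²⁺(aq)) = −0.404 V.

In the reaction as written, Cu⁺(aq) is reduced (cathode) and Cr³⁺(aq) is produced by oxidation at the anode.
E°cell = E°(cathode) − E°(anode) = +0.511 − (−0.404) = +0.915 V.

+0.915 V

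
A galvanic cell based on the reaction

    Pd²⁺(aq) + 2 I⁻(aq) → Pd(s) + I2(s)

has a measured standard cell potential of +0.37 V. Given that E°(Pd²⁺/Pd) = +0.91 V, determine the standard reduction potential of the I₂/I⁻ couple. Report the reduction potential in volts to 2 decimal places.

+0.54 V

In the reaction as written the Pd²⁺/Pd couple is reduced (cathode) and I₂/I⁻ is oxidized (anode), so E°cell = E°(Pd²⁺/Pd) − E°(I₂/I⁻).
E°(I₂/I⁻) = E°(cathode) − E°cell = +0.91 − (+0.37) = +0.54 V.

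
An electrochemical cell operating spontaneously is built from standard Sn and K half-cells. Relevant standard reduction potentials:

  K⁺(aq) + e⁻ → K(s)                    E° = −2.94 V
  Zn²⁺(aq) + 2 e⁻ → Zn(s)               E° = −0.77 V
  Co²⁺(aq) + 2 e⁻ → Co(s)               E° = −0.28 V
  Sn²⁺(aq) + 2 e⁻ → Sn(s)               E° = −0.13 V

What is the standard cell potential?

Of the two couples in this cell, the one with the more positive reduction potential is reduced at the cathode: here that is Sn²⁺/Sn (−0.13 V); K⁺/K (−2.94 V) is the anode.
E°cell = E°(cathode) − E°(anode) = −0.13 − (−2.94) = +2.81 V.

+2.81 V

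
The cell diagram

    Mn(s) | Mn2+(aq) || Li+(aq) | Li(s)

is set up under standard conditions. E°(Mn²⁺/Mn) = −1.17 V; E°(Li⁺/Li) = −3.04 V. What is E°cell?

−1.87 V

By convention the left-hand electrode in cell notation is the anode (oxidation) and the right-hand electrode is the cathode (reduction).
E°cell = E°(right) − E°(left) = −3.04 − (−1.17) = −1.87 V.
The negative sign shows that, as written, the cell would require an external voltage to drive the reaction.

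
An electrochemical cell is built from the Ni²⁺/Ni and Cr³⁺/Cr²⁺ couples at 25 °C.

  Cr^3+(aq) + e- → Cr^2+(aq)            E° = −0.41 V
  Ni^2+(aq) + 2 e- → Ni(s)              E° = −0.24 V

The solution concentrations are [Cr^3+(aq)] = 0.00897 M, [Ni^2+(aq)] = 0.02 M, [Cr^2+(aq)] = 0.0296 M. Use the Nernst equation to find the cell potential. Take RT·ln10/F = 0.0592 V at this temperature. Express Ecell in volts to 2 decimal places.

+0.15 V

The Ni²⁺/Ni couple has the more positive E°, so it is the cathode; Cr³⁺/Cr²⁺ is the anode.
The standard potential is −0.24 − (−0.41) = +0.17 V and the balanced reaction transfers n = 2 electrons.
For the overall reaction Ni^2+(aq) + 2 Cr^2+(aq) → Ni(s) + 2 Cr^3+(aq), Q = [Cr^3+(aq)]^2 / ([Ni^2+(aq)]·[Cr^2+(aq)]^2) = 4.59, giving log Q = 0.662.
E = E° − (0.0592/n)·log Q = +0.17 − (0.0592/2)(0.662) = +0.15 V.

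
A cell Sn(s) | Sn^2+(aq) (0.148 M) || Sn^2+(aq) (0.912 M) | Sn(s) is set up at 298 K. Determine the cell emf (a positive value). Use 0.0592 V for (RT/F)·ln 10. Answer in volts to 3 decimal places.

0.023 V

For a concentration cell E°cell = 0, since both electrodes use the same couple.
The compartment with the higher Sn^2+(aq) concentration (0.912 M) acts as the cathode; ions are reduced there and produced at the dilute (0.148 M) anode.
With n = 2, Ecell = −(0.0592/2)·log([dilute]/[conc]) = −(0.0592/2)·log(0.148/0.912) = +0.023 V.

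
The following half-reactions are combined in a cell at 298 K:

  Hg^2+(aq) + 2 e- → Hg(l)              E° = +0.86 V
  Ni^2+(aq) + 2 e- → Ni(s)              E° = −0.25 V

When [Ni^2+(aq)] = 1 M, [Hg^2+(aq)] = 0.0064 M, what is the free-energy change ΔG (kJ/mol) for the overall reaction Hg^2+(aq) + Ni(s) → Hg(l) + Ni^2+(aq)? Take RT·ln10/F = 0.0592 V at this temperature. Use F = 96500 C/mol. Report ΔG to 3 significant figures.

With Hg²⁺/Hg reduced at the cathode, E°cell = +0.86 − (−0.25) = +1.11 V and n = 2.
The reaction quotient is [Ni^2+(aq)] / [Hg^2+(aq)] = 156; by Nernst, E = +1.11 − (0.0592/2)(2.194) = +1.0451 V.
Then ΔG = −nFE = −2 × 96500 × +1.0451 J/mol = −202 kJ/mol.

−202 kJ/mol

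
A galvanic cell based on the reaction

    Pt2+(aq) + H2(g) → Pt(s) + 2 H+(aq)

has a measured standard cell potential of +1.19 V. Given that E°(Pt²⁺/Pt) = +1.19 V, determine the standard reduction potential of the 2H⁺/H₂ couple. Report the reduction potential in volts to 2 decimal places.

+0.00 V

In the reaction as written the Pt²⁺/Pt couple is reduced (cathode) and 2H⁺/H₂ is oxidized (anode), so E°cell = E°(Pt²⁺/Pt) − E°(2H⁺/H₂).
E°(2H⁺/H₂) = E°(cathode) − E°cell = +1.19 − (+1.19) = +0.00 V.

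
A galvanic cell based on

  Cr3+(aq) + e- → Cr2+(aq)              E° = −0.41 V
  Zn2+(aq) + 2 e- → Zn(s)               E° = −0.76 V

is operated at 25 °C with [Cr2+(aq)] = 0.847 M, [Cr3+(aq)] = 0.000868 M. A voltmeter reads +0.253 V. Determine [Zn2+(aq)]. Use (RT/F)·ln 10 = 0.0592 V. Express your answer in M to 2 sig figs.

0.0020 M

With Cr³⁺/Cr²⁺ at the cathode and Zn²⁺/Zn at the anode, E°cell = −0.41 − (−0.76) = +0.35 V (n = 2).
Rearranging E = E° − (0.0592/n)·log Q gives log Q = 2(+0.35 − (+0.253))/0.0592 = 3.277.
The balanced reaction is 2 Cr3+(aq) + Zn(s) → 2 Cr2+(aq) + Zn2+(aq), so Q = ([Cr2+(aq)]^2·[Zn2+(aq)]) / [Cr3+(aq)]^2.
Solving for the unknown gives log [Zn2+(aq)] = −2.702, so [Zn2+(aq)] ≈ 0.0020 M.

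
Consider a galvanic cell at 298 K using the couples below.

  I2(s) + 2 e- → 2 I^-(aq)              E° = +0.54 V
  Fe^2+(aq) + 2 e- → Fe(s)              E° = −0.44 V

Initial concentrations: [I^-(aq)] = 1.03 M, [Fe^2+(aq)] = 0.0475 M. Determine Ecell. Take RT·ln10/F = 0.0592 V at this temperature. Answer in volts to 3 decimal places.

Since E°(I₂/I⁻) > E°(Fe²⁺/Fe), I₂/I⁻ serves as the cathode.
E°cell = +0.54 − (−0.44) = +0.98 V, with n = 2 electrons transferred.
For the overall reaction I2(s) + Fe(s) → 2 I^-(aq) + Fe^2+(aq), Q = [I^-(aq)]^2·[Fe^2+(aq)] = 0.0504, giving log Q = −1.298.
By the Nernst equation, E = +0.98 − (0.0592/2)·(−1.298) = +1.018 V.

+1.018 V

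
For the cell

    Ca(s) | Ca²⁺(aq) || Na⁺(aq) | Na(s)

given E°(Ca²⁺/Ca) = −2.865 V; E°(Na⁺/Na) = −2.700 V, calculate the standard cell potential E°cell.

By convention the left-hand electrode in cell notation is the anode (oxidation) and the right-hand electrode is the cathode (reduction).
E°cell = E°(right) − E°(left) = −2.700 − (−2.865) = +0.165 V.

+0.165 V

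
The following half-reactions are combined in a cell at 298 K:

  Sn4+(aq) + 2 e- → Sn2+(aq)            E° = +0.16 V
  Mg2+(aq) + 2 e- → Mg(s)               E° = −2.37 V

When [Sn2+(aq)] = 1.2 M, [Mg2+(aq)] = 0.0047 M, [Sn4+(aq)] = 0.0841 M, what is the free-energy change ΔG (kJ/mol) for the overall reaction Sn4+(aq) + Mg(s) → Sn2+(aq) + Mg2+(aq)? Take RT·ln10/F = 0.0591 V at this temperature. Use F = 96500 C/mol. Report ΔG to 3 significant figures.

E°cell = +0.16 − (−2.37) = +2.53 V; the balanced reaction transfers n = 2 electrons.
The reaction quotient is ([Sn2+(aq)]·[Mg2+(aq)]) / [Sn4+(aq)] = 0.0671; by Nernst, E = +2.53 − (0.0591/2)(−1.174) = +2.5647 V.
Finally ΔG = −nFE = −(2)(96500 C/mol)(+2.5647 V) = −495 kJ/mol.

−495 kJ/mol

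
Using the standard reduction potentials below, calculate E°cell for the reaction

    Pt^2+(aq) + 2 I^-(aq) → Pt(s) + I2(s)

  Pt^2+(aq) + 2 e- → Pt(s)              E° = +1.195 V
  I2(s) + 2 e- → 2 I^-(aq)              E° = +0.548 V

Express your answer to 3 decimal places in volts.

Pt^2+(aq) gains electrons, so the Pt²⁺/Pt couple is the cathode; the I₂/I⁻ couple is the anode.
E°cell = E°(cathode) − E°(anode) = +1.195 − (+0.548) = +0.647 V.
The positive value indicates the reaction is spontaneous as written.

+0.647 V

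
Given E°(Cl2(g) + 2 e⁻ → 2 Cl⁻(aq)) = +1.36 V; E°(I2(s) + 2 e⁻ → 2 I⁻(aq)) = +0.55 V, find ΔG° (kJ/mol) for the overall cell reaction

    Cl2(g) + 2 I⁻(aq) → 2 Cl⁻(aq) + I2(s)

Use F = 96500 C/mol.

In the reaction as written Cl2(g) is reduced, so the Cl₂/Cl⁻ couple is the cathode and I₂/I⁻ is the anode.
E°cell = +1.36 − (+0.55) = +0.81 V; balancing electrons gives n = 2.
ΔG° = −nFE°cell = −(2)(96500)(+0.81) J/mol = −156 kJ/mol.

−156 kJ/mol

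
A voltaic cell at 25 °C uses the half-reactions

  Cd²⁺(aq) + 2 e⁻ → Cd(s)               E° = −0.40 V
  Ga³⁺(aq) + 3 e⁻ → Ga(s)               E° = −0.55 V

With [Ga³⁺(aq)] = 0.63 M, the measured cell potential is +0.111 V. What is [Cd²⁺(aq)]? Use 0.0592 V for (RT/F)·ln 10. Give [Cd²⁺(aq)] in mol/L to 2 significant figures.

Cd²⁺/Cd is the cathode (higher E°); E°cell = −0.40 − (−0.55) = +0.15 V with n = 6.
Rearranging E = E° − (0.0592/n)·log Q gives log Q = 6(+0.15 − (+0.111))/0.0592 = 3.953.
The balanced reaction is 3 Cd²⁺(aq) + 2 Ga(s) → 3 Cd(s) + 2 Ga³⁺(aq), so Q = [Ga³⁺(aq)]^2 / [Cd²⁺(aq)]^3.
Isolating [Cd²⁺(aq)] in Q = 10^{3.953} yields log [Cd²⁺(aq)] = −1.451, i.e. 0.035 M.

0.035 M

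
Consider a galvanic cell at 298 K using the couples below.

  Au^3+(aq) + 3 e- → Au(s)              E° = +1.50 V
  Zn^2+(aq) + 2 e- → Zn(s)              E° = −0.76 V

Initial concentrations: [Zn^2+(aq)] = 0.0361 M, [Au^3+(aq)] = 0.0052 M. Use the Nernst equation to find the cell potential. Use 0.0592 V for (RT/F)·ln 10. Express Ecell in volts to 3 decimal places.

The Au³⁺/Au couple has the more positive E°, so it is the cathode; Zn²⁺/Zn is the anode.
The standard potential is +1.50 − (−0.76) = +2.26 V and the balanced reaction transfers n = 6 electrons.
Balancing gives 2 Au^3+(aq) + 3 Zn(s) → 2 Au(s) + 3 Zn^2+(aq); hence Q = [Zn^2+(aq)]^3 / [Au^3+(aq)]^2 = 1.74 (log Q = 0.241).
E = E° − (0.0592/n)·log Q = +2.26 − (0.0592/6)(0.241) = +2.258 V.

+2.258 V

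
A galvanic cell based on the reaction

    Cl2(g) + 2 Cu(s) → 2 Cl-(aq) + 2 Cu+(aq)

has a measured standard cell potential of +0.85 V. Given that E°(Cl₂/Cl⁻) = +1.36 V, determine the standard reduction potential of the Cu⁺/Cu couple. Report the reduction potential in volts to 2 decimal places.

In the reaction as written the Cl₂/Cl⁻ couple is reduced (cathode) and Cu⁺/Cu is oxidized (anode), so E°cell = E°(Cl₂/Cl⁻) − E°(Cu⁺/Cu).
E°(Cu⁺/Cu) = E°(cathode) − E°cell = +1.36 − (+0.85) = +0.51 V.

+0.51 V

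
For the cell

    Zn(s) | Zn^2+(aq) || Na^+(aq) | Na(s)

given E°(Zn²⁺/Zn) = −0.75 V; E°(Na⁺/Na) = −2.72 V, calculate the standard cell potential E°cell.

−1.97 V

By convention the left-hand electrode in cell notation is the anode (oxidation) and the right-hand electrode is the cathode (reduction).
E°cell = E°(right) − E°(left) = −2.72 − (−0.75) = −1.97 V.
The negative sign shows that, as written, the cell would require an external voltage to drive the reaction.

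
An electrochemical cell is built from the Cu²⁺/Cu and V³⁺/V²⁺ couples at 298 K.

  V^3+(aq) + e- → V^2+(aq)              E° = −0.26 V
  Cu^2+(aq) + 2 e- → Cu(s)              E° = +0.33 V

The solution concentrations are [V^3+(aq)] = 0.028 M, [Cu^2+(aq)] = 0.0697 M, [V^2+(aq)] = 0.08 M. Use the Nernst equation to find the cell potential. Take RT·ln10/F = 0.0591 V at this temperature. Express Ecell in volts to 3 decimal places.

Cu²⁺/Cu is reduced (cathode, E° = +0.33 V) and V³⁺/V²⁺ is oxidized (anode).
The standard potential is +0.33 − (−0.26) = +0.59 V and the balanced reaction transfers n = 2 electrons.
The balanced reaction is Cu^2+(aq) + 2 V^2+(aq) → Cu(s) + 2 V^3+(aq), so Q = [V^3+(aq)]^2 / ([Cu^2+(aq)]·[V^2+(aq)]^2) = 1.76 and log Q = 0.245.
E = E° − (0.0591/n)·log Q = +0.59 − (0.0591/2)(0.245) = +0.583 V.

+0.583 V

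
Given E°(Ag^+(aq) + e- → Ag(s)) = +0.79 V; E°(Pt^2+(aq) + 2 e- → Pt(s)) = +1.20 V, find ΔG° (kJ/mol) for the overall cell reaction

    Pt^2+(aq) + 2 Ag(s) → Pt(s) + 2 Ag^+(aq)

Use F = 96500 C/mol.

−79.1 kJ/mol

In the reaction as written Pt^2+(aq) is reduced, so the Pt²⁺/Pt couple is the cathode and Ag⁺/Ag is the anode.
E°cell = +1.20 − (+0.79) = +0.41 V; balancing electrons gives n = 2.
ΔG° = −nFE°cell = −(2)(96500)(+0.41) J/mol = −79.1 kJ/mol.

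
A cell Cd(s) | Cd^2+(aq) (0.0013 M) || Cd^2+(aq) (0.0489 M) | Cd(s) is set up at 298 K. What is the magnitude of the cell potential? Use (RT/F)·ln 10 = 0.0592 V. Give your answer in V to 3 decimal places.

For a concentration cell E°cell = 0, since both electrodes use the same couple.
The compartment with the higher Cd^2+(aq) concentration (0.0489 M) acts as the cathode; ions are reduced there and produced at the dilute (0.0013 M) anode.
With n = 2, Ecell = −(0.0592/2)·log([dilute]/[conc]) = −(0.0592/2)·log(0.0013/0.0489) = +0.047 V.

0.047 V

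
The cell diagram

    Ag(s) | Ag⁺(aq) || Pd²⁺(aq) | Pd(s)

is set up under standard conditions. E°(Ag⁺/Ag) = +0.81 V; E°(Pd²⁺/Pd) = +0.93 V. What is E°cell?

By convention the left-hand electrode in cell notation is the anode (oxidation) and the right-hand electrode is the cathode (reduction).
E°cell = E°(right) − E°(left) = +0.93 − (+0.81) = +0.12 V.

+0.12 V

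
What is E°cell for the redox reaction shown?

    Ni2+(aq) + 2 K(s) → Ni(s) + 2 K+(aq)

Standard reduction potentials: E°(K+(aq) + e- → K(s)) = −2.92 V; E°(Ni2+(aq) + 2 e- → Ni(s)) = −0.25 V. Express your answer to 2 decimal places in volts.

+2.67 V

In the reaction as written, Ni2+(aq) is reduced (cathode) and K+(aq) is produced by oxidation at the anode.
E°cell = E°(cathode) − E°(anode) = −0.25 − (−2.92) = +2.67 V.
The positive value indicates the reaction is spontaneous as written.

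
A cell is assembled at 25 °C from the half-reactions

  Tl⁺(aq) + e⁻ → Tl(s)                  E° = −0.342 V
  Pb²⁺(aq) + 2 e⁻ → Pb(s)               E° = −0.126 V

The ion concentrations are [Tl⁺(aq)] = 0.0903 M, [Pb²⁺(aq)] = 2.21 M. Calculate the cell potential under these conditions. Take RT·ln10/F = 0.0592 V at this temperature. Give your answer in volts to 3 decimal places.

Since E°(Pb²⁺/Pb) > E°(Tl⁺/Tl), Pb²⁺/Pb serves as the cathode.
E°cell = −0.126 − (−0.342) = +0.216 V, with n = 2 electrons transferred.
The balanced reaction is Pb²⁺(aq) + 2 Tl(s) → Pb(s) + 2 Tl⁺(aq), so Q = [Tl⁺(aq)]^2 / [Pb²⁺(aq)] = 0.00369 and log Q = −2.433.
E = E° − (0.0592/n)·log Q = +0.216 − (0.0592/2)(−2.433) = +0.288 V.

+0.288 V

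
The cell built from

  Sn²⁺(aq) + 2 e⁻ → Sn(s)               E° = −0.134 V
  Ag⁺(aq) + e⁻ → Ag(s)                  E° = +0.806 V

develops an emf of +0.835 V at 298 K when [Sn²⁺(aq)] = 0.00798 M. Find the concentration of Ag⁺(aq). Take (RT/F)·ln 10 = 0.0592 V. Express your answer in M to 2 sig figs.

With Ag⁺/Ag at the cathode and Sn²⁺/Sn at the anode, E°cell = +0.806 − (−0.134) = +0.940 V (n = 2).
From the Nernst equation, log Q = n(E° − E)/0.0592 = 2·(+0.940 − (+0.835))/0.0592 = 3.547.
The balanced reaction is 2 Ag⁺(aq) + Sn(s) → 2 Ag(s) + Sn²⁺(aq), so Q = [Sn²⁺(aq)] / [Ag⁺(aq)]^2.
Isolating [Ag⁺(aq)] in Q = 10^{3.547} yields log [Ag⁺(aq)] = −2.822, i.e. 0.0015 M.

0.0015 M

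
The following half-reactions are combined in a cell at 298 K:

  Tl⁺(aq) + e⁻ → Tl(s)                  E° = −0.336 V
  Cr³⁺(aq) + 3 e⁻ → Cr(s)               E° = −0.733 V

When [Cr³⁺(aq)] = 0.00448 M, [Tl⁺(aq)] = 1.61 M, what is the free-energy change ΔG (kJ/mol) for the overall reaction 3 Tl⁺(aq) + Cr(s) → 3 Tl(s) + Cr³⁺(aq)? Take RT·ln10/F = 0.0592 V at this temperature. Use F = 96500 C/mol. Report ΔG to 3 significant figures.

−132 kJ/mol

E°cell = −0.336 − (−0.733) = +0.397 V; the balanced reaction transfers n = 3 electrons.
Q = [Cr³⁺(aq)] / [Tl⁺(aq)]^3 = 0.00107, so log Q = −2.969 and E = +0.397 − (0.0592/3)(−2.969) = +0.4556 V.
Finally ΔG = −nFE = −(3)(96500 C/mol)(+0.4556 V) = −132 kJ/mol.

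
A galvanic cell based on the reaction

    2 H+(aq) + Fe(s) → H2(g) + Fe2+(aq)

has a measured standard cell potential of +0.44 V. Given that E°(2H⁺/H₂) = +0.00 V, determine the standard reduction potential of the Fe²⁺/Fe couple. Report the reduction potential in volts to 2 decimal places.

−0.44 V

In the reaction as written the 2H⁺/H₂ couple is reduced (cathode) and Fe²⁺/Fe is oxidized (anode), so E°cell = E°(2H⁺/H₂) − E°(Fe²⁺/Fe).
E°(Fe²⁺/Fe) = E°(cathode) − E°cell = +0.00 − (+0.44) = −0.44 V.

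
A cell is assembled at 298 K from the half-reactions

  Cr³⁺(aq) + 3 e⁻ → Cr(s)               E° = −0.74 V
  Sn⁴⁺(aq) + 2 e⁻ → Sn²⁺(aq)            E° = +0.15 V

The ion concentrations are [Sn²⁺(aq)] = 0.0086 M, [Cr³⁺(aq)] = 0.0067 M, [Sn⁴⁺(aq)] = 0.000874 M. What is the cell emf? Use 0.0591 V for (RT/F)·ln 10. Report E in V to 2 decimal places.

Since E°(Sn⁴⁺/Sn²⁺) > E°(Cr³⁺/Cr), Sn⁴⁺/Sn²⁺ serves as the cathode.
The standard potential is +0.15 − (−0.74) = +0.89 V and the balanced reaction transfers n = 6 electrons.
For the overall reaction 3 Sn⁴⁺(aq) + 2 Cr(s) → 3 Sn²⁺(aq) + 2 Cr³⁺(aq), Q = ([Sn²⁺(aq)]^3·[Cr³⁺(aq)]^2) / [Sn⁴⁺(aq)]^3 = 0.0428, giving log Q = −1.369.
By the Nernst equation, E = +0.89 − (0.0591/6)·(−1.369) = +0.90 V.

+0.90 V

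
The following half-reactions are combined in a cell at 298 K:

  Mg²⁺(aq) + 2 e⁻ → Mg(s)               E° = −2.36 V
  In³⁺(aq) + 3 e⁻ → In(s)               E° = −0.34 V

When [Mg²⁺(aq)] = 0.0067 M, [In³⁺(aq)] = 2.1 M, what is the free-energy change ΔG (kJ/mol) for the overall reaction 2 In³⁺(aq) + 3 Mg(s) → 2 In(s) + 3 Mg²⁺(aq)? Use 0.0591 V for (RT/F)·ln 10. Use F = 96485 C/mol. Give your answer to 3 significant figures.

−1210 kJ/mol

E°cell = −0.34 − (−2.36) = +2.02 V; the balanced reaction transfers n = 6 electrons.
Q = [Mg²⁺(aq)]^3 / [In³⁺(aq)]^2 = 6.82×10^−8, so log Q = −7.166 and E = +2.02 − (0.0591/6)(−7.166) = +2.0906 V.
ΔG = −nFE = −(6)(96485)(+2.0906) J/mol = −1210 kJ/mol.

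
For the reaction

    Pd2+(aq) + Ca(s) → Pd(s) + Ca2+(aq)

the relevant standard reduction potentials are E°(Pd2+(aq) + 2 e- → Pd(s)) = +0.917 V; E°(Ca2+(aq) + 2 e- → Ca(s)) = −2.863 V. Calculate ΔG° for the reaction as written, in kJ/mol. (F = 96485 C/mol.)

In the reaction as written Pd2+(aq) is reduced, so the Pd²⁺/Pd couple is the cathode and Ca²⁺/Ca is the anode.
E°cell = +0.917 − (−2.863) = +3.780 V; balancing electrons gives n = 2.
ΔG° = −nFE°cell = −(2)(96485)(+3.780) J/mol = −729 kJ/mol.

−729 kJ/mol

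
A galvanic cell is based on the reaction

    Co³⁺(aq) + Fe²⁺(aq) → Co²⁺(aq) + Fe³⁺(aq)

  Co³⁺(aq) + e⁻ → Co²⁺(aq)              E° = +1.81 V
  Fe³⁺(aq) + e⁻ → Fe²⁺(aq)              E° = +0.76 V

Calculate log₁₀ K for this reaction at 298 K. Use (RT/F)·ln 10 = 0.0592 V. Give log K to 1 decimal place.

log K = 17.7

The Co³⁺/Co²⁺ couple is reduced (cathode); E°cell = +1.81 − (+0.76) = +1.05 V with n = 1.
At equilibrium E = 0, so log K = nE°cell / 0.0592 = (1)(+1.05) / 0.0592 = 17.7.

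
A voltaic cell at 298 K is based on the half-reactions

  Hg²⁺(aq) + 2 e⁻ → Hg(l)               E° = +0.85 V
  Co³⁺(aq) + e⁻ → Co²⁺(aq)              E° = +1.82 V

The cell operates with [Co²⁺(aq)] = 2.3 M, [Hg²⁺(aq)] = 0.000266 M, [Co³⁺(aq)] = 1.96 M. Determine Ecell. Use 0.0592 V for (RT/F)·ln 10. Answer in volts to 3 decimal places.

Since E°(Co³⁺/Co²⁺) > E°(Hg²⁺/Hg), Co³⁺/Co²⁺ serves as the cathode.
The standard potential is +1.82 − (+0.85) = +0.97 V and the balanced reaction transfers n = 2 electrons.
The balanced reaction is 2 Co³⁺(aq) + Hg(l) → 2 Co²⁺(aq) + Hg²⁺(aq), so Q = ([Co²⁺(aq)]^2·[Hg²⁺(aq)]) / [Co³⁺(aq)]^2 = 0.000366 and log Q = −3.436.
By the Nernst equation, E = +0.97 − (0.0592/2)·(−3.436) = +1.072 V.

+1.072 V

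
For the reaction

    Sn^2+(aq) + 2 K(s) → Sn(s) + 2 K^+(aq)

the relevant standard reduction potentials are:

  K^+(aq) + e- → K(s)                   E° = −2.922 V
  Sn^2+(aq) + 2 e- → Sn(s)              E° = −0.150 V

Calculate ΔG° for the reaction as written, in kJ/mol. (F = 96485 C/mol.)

−535 kJ/mol

In the reaction as written Sn^2+(aq) is reduced, so the Sn²⁺/Sn couple is the cathode and K⁺/K is the anode.
E°cell = −0.150 − (−2.922) = +2.772 V; balancing electrons gives n = 2.
ΔG° = −nFE°cell = −(2)(96485)(+2.772) J/mol = −535 kJ/mol.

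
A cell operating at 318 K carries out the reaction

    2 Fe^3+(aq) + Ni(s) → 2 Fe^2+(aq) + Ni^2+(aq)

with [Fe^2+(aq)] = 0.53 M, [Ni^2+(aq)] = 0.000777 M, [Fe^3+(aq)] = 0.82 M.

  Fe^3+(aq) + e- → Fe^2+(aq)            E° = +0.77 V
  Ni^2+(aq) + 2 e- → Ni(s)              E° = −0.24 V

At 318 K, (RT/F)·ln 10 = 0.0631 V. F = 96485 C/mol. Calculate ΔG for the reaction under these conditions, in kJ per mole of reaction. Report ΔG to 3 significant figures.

The standard cell potential is +0.77 − (−0.24) = +1.01 V, with n = 2 electrons in the balanced equation.
Here Q = ([Fe^2+(aq)]^2·[Ni^2+(aq)]) / [Fe^3+(aq)]^2 = 0.000325 (log Q = −3.489), giving E = +1.01 − (0.0631/2)·(−3.489) = +1.1201 V.
ΔG = −nFE = −(2)(96485)(+1.1201) J/mol = −216 kJ/mol.

−216 kJ/mol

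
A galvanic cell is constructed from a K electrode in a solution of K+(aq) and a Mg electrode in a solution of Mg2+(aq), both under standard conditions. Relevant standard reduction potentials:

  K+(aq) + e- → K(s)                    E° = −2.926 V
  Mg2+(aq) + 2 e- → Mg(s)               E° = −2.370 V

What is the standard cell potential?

+0.556 V

The Mg²⁺/Mg couple has the higher E°, so Mg ion is reduced (cathode) and K is oxidized (anode).
E°cell = E°(cathode) − E°(anode) = −2.370 − (−2.926) = +0.556 V.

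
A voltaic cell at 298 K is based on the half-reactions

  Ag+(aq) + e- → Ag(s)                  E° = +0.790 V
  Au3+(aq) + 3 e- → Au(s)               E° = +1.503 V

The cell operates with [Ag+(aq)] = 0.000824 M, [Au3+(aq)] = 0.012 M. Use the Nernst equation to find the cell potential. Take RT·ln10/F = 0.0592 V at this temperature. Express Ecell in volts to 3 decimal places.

The Au³⁺/Au couple has the more positive E°, so it is the cathode; Ag⁺/Ag is the anode.
E°cell = E°cat − E°an = +1.503 − (+0.790) = +0.713 V; n = 3.
The balanced reaction is Au3+(aq) + 3 Ag(s) → Au(s) + 3 Ag+(aq), so Q = [Ag+(aq)]^3 / [Au3+(aq)] = 4.66×10^−8 and log Q = −7.331.
By the Nernst equation, E = +0.713 − (0.0592/3)·(−7.331) = +0.858 V.

+0.858 V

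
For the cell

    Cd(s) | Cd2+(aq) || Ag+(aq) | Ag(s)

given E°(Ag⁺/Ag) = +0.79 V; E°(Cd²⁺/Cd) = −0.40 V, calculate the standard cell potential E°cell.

By convention the left-hand electrode in cell notation is the anode (oxidation) and the right-hand electrode is the cathode (reduction).
E°cell = E°(right) − E°(left) = +0.79 − (−0.40) = +1.19 V.

+1.19 V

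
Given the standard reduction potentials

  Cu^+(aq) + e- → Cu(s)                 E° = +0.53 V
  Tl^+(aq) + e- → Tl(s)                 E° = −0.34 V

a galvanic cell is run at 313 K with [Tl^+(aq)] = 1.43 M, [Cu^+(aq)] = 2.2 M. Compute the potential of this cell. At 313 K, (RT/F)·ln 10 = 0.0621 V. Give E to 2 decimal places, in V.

+0.88 V

The Cu⁺/Cu couple has the more positive E°, so it is the cathode; Tl⁺/Tl is the anode.
E°cell = +0.53 − (−0.34) = +0.87 V, with n = 1 electron transferred.
Balancing gives Cu^+(aq) + Tl(s) → Cu(s) + Tl^+(aq); hence Q = [Tl^+(aq)] / [Cu^+(aq)] = 0.65 (log Q = −0.187).
By the Nernst equation, E = +0.87 − (0.0621/1)·(−0.187) = +0.88 V.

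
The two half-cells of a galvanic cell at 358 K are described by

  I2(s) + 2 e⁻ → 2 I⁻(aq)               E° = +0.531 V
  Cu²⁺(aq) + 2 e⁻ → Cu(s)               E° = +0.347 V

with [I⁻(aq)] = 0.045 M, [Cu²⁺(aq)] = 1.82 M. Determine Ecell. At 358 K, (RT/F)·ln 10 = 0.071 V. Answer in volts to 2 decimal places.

The I₂/I⁻ couple has the more positive E°, so it is the cathode; Cu²⁺/Cu is the anode.
The standard potential is +0.531 − (+0.347) = +0.184 V and the balanced reaction transfers n = 2 electrons.
The balanced reaction is I2(s) + Cu(s) → 2 I⁻(aq) + Cu²⁺(aq), so Q = [I⁻(aq)]^2·[Cu²⁺(aq)] = 0.00369 and log Q = −2.434.
By the Nernst equation, E = +0.184 − (0.071/2)·(−2.434) = +0.27 V.

+0.27 V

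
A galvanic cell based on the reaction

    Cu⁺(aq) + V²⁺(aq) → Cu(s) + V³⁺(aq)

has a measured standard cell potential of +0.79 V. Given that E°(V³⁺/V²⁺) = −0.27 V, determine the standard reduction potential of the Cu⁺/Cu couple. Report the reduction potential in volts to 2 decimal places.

+0.52 V

In the reaction as written the Cu⁺/Cu couple is reduced (cathode) and V³⁺/V²⁺ is oxidized (anode), so E°cell = E°(Cu⁺/Cu) − E°(V³⁺/V²⁺).
E°(Cu⁺/Cu) = E°cell + E°(anode) = +0.79 + (−0.27) = +0.52 V.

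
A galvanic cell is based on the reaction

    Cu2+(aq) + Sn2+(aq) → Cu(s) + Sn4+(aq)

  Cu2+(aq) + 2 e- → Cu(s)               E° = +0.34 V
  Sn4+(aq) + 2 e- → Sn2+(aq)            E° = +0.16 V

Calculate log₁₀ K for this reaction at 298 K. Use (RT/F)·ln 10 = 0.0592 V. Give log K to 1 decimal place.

log K = 6.1

The Cu²⁺/Cu couple is reduced (cathode); E°cell = +0.34 − (+0.16) = +0.18 V with n = 2.
At equilibrium E = 0, so log K = nE°cell / 0.0592 = (2)(+0.18) / 0.0592 = 6.1.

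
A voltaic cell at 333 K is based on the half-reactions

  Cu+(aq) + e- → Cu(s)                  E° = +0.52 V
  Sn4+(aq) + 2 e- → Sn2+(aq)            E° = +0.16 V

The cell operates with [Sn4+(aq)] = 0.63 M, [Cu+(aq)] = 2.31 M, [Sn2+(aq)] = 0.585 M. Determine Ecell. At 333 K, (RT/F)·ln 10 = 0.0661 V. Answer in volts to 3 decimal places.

+0.383 V

Since E°(Cu⁺/Cu) > E°(Sn⁴⁺/Sn²⁺), Cu⁺/Cu serves as the cathode.
The standard potential is +0.52 − (+0.16) = +0.36 V and the balanced reaction transfers n = 2 electrons.
For the overall reaction 2 Cu+(aq) + Sn2+(aq) → 2 Cu(s) + Sn4+(aq), Q = [Sn4+(aq)] / ([Cu+(aq)]^2·[Sn2+(aq)]) = 0.202, giving log Q = −0.695.
Applying E = E° − (RT ln10/nF)·log Q gives +0.36 − (0.0661/2)(−0.695) = +0.383 V.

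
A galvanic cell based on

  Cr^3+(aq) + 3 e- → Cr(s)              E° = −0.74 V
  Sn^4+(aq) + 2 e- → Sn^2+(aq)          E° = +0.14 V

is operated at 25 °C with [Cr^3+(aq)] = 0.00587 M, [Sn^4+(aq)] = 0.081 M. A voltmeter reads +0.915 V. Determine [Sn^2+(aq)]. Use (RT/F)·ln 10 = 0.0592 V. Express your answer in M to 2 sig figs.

0.16 M

The Sn⁴⁺/Sn²⁺ couple has the larger reduction potential, so it is the cathode: E°cell = +0.14 − (−0.74) = +0.88 V and n = 6.
From the Nernst equation, log Q = n(E° − E)/0.0592 = 6·(+0.88 − (+0.915))/0.0592 = −3.547.
The balanced reaction is 3 Sn^4+(aq) + 2 Cr(s) → 3 Sn^2+(aq) + 2 Cr^3+(aq), so Q = ([Sn^2+(aq)]^3·[Cr^3+(aq)]^2) / [Sn^4+(aq)]^3.
Isolating [Sn^2+(aq)] in Q = 10^{−3.547} yields log [Sn^2+(aq)] = −0.786, i.e. 0.16 M.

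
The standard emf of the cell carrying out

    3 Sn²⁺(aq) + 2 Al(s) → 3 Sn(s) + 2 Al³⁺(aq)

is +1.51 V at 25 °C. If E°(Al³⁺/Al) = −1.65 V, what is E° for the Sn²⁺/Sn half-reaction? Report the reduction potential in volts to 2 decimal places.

In the reaction as written the Sn²⁺/Sn couple is reduced (cathode) and Al³⁺/Al is oxidized (anode), so E°cell = E°(Sn²⁺/Sn) − E°(Al³⁺/Al).
E°(Sn²⁺/Sn) = E°cell + E°(anode) = +1.51 + (−1.65) = −0.14 V.

−0.14 V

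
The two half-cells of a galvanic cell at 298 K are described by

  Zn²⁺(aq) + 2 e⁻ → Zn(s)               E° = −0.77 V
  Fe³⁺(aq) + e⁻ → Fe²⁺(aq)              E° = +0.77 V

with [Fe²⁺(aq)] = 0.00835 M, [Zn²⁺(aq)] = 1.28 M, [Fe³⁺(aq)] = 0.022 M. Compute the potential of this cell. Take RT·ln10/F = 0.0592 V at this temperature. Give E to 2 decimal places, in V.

+1.56 V

The Fe³⁺/Fe²⁺ couple has the more positive E°, so it is the cathode; Zn²⁺/Zn is the anode.
The standard potential is +0.77 − (−0.77) = +1.54 V and the balanced reaction transfers n = 2 electrons.
Balancing gives 2 Fe³⁺(aq) + Zn(s) → 2 Fe²⁺(aq) + Zn²⁺(aq); hence Q = ([Fe²⁺(aq)]^2·[Zn²⁺(aq)]) / [Fe³⁺(aq)]^2 = 0.184 (log Q = −0.734).
By the Nernst equation, E = +1.54 − (0.0592/2)·(−0.734) = +1.56 V.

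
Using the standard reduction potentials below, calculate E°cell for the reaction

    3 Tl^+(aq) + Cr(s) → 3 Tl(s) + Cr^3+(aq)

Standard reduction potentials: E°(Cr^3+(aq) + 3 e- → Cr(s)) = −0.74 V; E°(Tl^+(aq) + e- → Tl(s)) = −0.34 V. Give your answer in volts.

+0.40 V

In the reaction as written, Tl^+(aq) is reduced (cathode) and Cr^3+(aq) is produced by oxidation at the anode.
E°cell = E°(cathode) − E°(anode) = −0.34 − (−0.74) = +0.40 V.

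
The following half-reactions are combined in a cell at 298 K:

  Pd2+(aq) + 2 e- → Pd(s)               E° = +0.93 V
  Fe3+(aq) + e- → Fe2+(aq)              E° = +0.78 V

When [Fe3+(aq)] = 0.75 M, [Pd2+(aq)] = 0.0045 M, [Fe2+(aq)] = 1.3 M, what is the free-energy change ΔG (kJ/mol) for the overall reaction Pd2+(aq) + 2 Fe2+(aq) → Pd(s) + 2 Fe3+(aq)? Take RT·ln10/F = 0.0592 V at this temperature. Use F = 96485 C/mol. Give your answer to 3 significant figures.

E°cell = +0.93 − (+0.78) = +0.15 V; the balanced reaction transfers n = 2 electrons.
Q = [Fe3+(aq)]^2 / ([Pd2+(aq)]·[Fe2+(aq)]^2) = 74, so log Q = 1.869 and E = +0.15 − (0.0592/2)(1.869) = +0.0947 V.
Then ΔG = −nFE = −2 × 96485 × +0.0947 J/mol = −18.3 kJ/mol.

−18.3 kJ/mol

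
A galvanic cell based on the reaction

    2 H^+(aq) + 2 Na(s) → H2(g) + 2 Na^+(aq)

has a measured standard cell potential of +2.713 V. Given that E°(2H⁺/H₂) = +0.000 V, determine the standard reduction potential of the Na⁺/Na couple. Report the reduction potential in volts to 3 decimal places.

In the reaction as written the 2H⁺/H₂ couple is reduced (cathode) and Na⁺/Na is oxidized (anode), so E°cell = E°(2H⁺/H₂) − E°(Na⁺/Na).
E°(Na⁺/Na) = E°(cathode) − E°cell = +0.000 − (+2.713) = −2.713 V.

−2.713 V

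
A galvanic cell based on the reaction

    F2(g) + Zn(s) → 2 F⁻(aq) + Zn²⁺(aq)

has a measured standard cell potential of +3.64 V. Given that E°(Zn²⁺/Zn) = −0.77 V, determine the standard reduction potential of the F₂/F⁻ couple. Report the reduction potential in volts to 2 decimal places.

In the reaction as written the F₂/F⁻ couple is reduced (cathode) and Zn²⁺/Zn is oxidized (anode), so E°cell = E°(F₂/F⁻) − E°(Zn²⁺/Zn).
E°(F₂/F⁻) = E°cell + E°(anode) = +3.64 + (−0.77) = +2.87 V.

+2.87 V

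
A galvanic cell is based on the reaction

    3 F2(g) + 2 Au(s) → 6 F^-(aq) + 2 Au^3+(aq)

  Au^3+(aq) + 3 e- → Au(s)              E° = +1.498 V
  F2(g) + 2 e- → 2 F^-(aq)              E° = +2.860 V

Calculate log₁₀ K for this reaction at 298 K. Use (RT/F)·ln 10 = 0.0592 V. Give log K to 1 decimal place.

log K = 138.0

The F₂/F⁻ couple is reduced (cathode); E°cell = +2.860 − (+1.498) = +1.362 V with n = 6.
At equilibrium E = 0, so log K = nE°cell / 0.0592 = (6)(+1.362) / 0.0592 = 138.0.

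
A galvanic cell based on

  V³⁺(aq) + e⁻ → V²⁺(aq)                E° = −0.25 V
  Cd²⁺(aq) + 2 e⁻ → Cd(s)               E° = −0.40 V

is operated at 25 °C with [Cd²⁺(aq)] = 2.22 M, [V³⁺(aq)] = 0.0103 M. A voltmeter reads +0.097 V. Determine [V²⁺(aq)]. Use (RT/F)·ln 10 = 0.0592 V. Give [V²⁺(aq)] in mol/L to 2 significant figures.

0.054 M

V³⁺/V²⁺ is the cathode (higher E°); E°cell = −0.25 − (−0.40) = +0.15 V with n = 2.
From the Nernst equation, log Q = n(E° − E)/0.0592 = 2·(+0.15 − (+0.097))/0.0592 = 1.791.
The balanced reaction is 2 V³⁺(aq) + Cd(s) → 2 V²⁺(aq) + Cd²⁺(aq), so Q = ([V²⁺(aq)]^2·[Cd²⁺(aq)]) / [V³⁺(aq)]^2.
Substituting the known concentrations and solving, log [V²⁺(aq)] = −1.265 and [V²⁺(aq)] = 0.054 M.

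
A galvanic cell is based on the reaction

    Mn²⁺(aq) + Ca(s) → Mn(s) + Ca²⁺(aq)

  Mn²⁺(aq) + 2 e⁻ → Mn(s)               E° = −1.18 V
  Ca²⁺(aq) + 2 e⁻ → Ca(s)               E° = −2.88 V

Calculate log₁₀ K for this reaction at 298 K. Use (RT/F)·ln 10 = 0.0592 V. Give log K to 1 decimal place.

The Mn²⁺/Mn couple is reduced (cathode); E°cell = −1.18 − (−2.88) = +1.70 V with n = 2.
At equilibrium E = 0, so log K = nE°cell / 0.0592 = (2)(+1.70) / 0.0592 = 57.4.

log K = 57.4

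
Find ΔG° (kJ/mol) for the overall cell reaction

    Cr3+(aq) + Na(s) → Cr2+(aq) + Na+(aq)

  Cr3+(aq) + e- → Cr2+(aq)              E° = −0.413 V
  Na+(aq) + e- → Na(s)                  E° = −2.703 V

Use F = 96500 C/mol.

In the reaction as written Cr3+(aq) is reduced, so the Cr³⁺/Cr²⁺ couple is the cathode and Na⁺/Na is the anode.
E°cell = −0.413 − (−2.703) = +2.290 V; balancing electrons gives n = 1.
ΔG° = −nFE°cell = −(1)(96500)(+2.290) J/mol = −221 kJ/mol.

−221 kJ/mol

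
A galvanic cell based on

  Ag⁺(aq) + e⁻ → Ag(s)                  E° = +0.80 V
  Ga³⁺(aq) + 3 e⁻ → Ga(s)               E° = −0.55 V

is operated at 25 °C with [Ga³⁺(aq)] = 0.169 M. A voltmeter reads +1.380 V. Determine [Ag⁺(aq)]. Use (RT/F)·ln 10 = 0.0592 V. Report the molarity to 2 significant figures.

With Ag⁺/Ag at the cathode and Ga³⁺/Ga at the anode, E°cell = +0.80 − (−0.55) = +1.35 V (n = 3).
From the Nernst equation, log Q = n(E° − E)/0.0592 = 3·(+1.35 − (+1.380))/0.0592 = −1.520.
The balanced reaction is 3 Ag⁺(aq) + Ga(s) → 3 Ag(s) + Ga³⁺(aq), so Q = [Ga³⁺(aq)] / [Ag⁺(aq)]^3.
Isolating [Ag⁺(aq)] in Q = 10^{−1.520} yields log [Ag⁺(aq)] = 0.249, i.e. 1.8 M.

1.8 M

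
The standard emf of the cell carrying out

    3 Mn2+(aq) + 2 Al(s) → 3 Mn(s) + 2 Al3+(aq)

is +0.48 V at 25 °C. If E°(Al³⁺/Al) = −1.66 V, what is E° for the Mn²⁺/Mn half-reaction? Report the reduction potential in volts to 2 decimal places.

In the reaction as written the Mn²⁺/Mn couple is reduced (cathode) and Al³⁺/Al is oxidized (anode), so E°cell = E°(Mn²⁺/Mn) − E°(Al³⁺/Al).
E°(Mn²⁺/Mn) = E°cell + E°(anode) = +0.48 + (−1.66) = −1.18 V.

−1.18 V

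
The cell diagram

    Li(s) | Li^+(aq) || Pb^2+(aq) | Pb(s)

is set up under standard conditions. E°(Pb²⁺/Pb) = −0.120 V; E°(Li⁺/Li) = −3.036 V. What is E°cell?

By convention the left-hand electrode in cell notation is the anode (oxidation) and the right-hand electrode is the cathode (reduction).
E°cell = E°(right) − E°(left) = −0.120 − (−3.036) = +2.916 V.

+2.916 V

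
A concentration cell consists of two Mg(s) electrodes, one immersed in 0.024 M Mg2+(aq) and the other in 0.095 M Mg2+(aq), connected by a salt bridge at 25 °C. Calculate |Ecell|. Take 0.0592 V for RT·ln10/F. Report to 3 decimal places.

0.018 V

For a concentration cell E°cell = 0, since both electrodes use the same couple.
The compartment with the higher Mg2+(aq) concentration (0.095 M) acts as the cathode; ions are reduced there and produced at the dilute (0.024 M) anode.
With n = 2, Ecell = −(0.0592/2)·log([dilute]/[conc]) = −(0.0592/2)·log(0.024/0.095) = +0.018 V.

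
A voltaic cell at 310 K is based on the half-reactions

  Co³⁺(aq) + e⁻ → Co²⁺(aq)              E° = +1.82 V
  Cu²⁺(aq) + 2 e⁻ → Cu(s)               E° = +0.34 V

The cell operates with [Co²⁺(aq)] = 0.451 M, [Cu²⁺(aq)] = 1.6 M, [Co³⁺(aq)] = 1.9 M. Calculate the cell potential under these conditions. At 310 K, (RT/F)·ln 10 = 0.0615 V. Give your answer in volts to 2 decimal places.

Co³⁺/Co²⁺ is reduced (cathode, E° = +1.82 V) and Cu²⁺/Cu is oxidized (anode).
E°cell = +1.82 − (+0.34) = +1.48 V, with n = 2 electrons transferred.
The balanced reaction is 2 Co³⁺(aq) + Cu(s) → 2 Co²⁺(aq) + Cu²⁺(aq), so Q = ([Co²⁺(aq)]^2·[Cu²⁺(aq)]) / [Co³⁺(aq)]^2 = 0.0902 and log Q = −1.045.
Applying E = E° − (RT ln10/nF)·log Q gives +1.48 − (0.0615/2)(−1.045) = +1.51 V.

+1.51 V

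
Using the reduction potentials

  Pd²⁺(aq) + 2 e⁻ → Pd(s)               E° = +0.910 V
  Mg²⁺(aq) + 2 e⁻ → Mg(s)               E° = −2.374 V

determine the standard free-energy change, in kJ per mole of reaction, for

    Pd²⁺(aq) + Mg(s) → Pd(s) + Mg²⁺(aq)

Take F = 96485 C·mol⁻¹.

In the reaction as written Pd²⁺(aq) is reduced, so the Pd²⁺/Pd couple is the cathode and Mg²⁺/Mg is the anode.
E°cell = +0.910 − (−2.374) = +3.284 V; balancing electrons gives n = 2.
ΔG° = −nFE°cell = −(2)(96485)(+3.284) J/mol = −634 kJ/mol.

−634 kJ/mol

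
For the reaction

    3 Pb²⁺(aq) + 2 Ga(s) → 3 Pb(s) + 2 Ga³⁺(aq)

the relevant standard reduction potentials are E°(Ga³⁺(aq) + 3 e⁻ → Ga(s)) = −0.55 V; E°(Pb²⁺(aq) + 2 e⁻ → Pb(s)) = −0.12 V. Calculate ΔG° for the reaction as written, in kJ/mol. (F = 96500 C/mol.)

−249 kJ/mol

In the reaction as written Pb²⁺(aq) is reduced, so the Pb²⁺/Pb couple is the cathode and Ga³⁺/Ga is the anode.
E°cell = −0.12 − (−0.55) = +0.43 V; balancing electrons gives n = 6.
ΔG° = −nFE°cell = −(6)(96500)(+0.43) J/mol = −249 kJ/mol.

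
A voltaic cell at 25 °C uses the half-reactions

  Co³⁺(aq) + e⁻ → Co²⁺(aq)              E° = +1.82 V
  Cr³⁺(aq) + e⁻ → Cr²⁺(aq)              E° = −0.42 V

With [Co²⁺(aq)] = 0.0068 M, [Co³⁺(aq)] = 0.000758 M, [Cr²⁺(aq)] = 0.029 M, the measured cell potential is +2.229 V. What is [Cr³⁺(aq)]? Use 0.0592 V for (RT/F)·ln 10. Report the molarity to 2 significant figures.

0.0050 M

With Co³⁺/Co²⁺ at the cathode and Cr³⁺/Cr²⁺ at the anode, E°cell = +1.82 − (−0.42) = +2.24 V (n = 1).
From the Nernst equation, log Q = n(E° − E)/0.0592 = 1·(+2.24 − (+2.229))/0.0592 = 0.186.
The balanced reaction is Co³⁺(aq) + Cr²⁺(aq) → Co²⁺(aq) + Cr³⁺(aq), so Q = ([Co²⁺(aq)]·[Cr³⁺(aq)]) / ([Co³⁺(aq)]·[Cr²⁺(aq)]).
Solving for the unknown gives log [Cr³⁺(aq)] = −2.304, so [Cr³⁺(aq)] ≈ 0.0050 M.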